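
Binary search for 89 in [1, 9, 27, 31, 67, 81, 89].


Step 1: lo=0, hi=6, mid=3, val=31
Step 2: lo=4, hi=6, mid=5, val=81
Step 3: lo=6, hi=6, mid=6, val=89

Found at index 6


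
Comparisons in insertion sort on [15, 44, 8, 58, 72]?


Algorithm: insertion sort
Input: [15, 44, 8, 58, 72]
Sorted: [8, 15, 44, 58, 72]

5


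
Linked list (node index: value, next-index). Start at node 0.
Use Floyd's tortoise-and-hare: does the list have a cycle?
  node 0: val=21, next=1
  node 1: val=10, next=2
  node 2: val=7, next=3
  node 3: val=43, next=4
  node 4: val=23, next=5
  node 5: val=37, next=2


Floyd's tortoise (slow, +1) and hare (fast, +2):
  init: slow=0, fast=0
  step 1: slow=1, fast=2
  step 2: slow=2, fast=4
  step 3: slow=3, fast=2
  step 4: slow=4, fast=4
  slow == fast at node 4: cycle detected

Cycle: yes


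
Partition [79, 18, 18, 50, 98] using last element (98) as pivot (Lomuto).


Pivot: 98
  79 <= 98: advance i (no swap)
  18 <= 98: advance i (no swap)
  18 <= 98: advance i (no swap)
  50 <= 98: advance i (no swap)
Place pivot at 4: [79, 18, 18, 50, 98]

Partitioned: [79, 18, 18, 50, 98]


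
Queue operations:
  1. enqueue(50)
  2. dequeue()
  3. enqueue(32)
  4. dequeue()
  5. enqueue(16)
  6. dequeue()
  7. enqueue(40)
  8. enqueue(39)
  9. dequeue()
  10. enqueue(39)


enqueue(50) -> [50]
dequeue()->50, []
enqueue(32) -> [32]
dequeue()->32, []
enqueue(16) -> [16]
dequeue()->16, []
enqueue(40) -> [40]
enqueue(39) -> [40, 39]
dequeue()->40, [39]
enqueue(39) -> [39, 39]

Final queue: [39, 39]


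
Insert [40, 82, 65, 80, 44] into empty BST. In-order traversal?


Insert 40: root
Insert 82: R from 40
Insert 65: R from 40 -> L from 82
Insert 80: R from 40 -> L from 82 -> R from 65
Insert 44: R from 40 -> L from 82 -> L from 65

In-order: [40, 44, 65, 80, 82]


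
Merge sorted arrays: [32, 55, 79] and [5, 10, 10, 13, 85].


Take 5 from B
Take 10 from B
Take 10 from B
Take 13 from B
Take 32 from A
Take 55 from A
Take 79 from A

Merged: [5, 10, 10, 13, 32, 55, 79, 85]


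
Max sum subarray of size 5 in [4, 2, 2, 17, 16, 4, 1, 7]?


[0:5]: 41
[1:6]: 41
[2:7]: 40
[3:8]: 45

Max: 45 at [3:8]


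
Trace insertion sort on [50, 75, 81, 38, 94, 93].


Initial: [50, 75, 81, 38, 94, 93]
Insert 75: [50, 75, 81, 38, 94, 93]
Insert 81: [50, 75, 81, 38, 94, 93]
Insert 38: [38, 50, 75, 81, 94, 93]
Insert 94: [38, 50, 75, 81, 94, 93]
Insert 93: [38, 50, 75, 81, 93, 94]

Sorted: [38, 50, 75, 81, 93, 94]


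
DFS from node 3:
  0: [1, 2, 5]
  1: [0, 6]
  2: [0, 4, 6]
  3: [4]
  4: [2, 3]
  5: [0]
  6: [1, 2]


Visit 3, push [4]
Visit 4, push [2]
Visit 2, push [6, 0]
Visit 0, push [5, 1]
Visit 1, push [6]
Visit 6, push []
Visit 5, push []

DFS order: [3, 4, 2, 0, 1, 6, 5]


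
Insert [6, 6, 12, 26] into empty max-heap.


Insert 6: [6]
Insert 6: [6, 6]
Insert 12: [12, 6, 6]
Insert 26: [26, 12, 6, 6]

Final heap: [26, 12, 6, 6]


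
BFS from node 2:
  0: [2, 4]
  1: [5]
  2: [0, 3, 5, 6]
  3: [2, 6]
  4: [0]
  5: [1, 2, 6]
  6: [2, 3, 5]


Visit 2, enqueue [0, 3, 5, 6]
Visit 0, enqueue [4]
Visit 3, enqueue []
Visit 5, enqueue [1]
Visit 6, enqueue []
Visit 4, enqueue []
Visit 1, enqueue []

BFS order: [2, 0, 3, 5, 6, 4, 1]


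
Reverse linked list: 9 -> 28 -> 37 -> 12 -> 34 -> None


Step 1: curr=9, set curr.next=prev(None) | reversed so far: 9
Step 2: curr=28, set curr.next=prev(9) | reversed so far: 28 -> 9
Step 3: curr=37, set curr.next=prev(28) | reversed so far: 37 -> 28 -> 9
Step 4: curr=12, set curr.next=prev(37) | reversed so far: 12 -> 37 -> 28 -> 9
Step 5: curr=34, set curr.next=prev(12) | reversed so far: 34 -> 12 -> 37 -> 28 -> 9

34 -> 12 -> 37 -> 28 -> 9 -> None


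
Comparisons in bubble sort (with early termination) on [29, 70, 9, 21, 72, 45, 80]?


Algorithm: bubble sort (with early termination)
Input: [29, 70, 9, 21, 72, 45, 80]
Sorted: [9, 21, 29, 45, 70, 72, 80]

15


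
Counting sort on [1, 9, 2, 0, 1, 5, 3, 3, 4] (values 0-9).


Input: [1, 9, 2, 0, 1, 5, 3, 3, 4]
Counts: [1, 2, 1, 2, 1, 1, 0, 0, 0, 1]

Sorted: [0, 1, 1, 2, 3, 3, 4, 5, 9]


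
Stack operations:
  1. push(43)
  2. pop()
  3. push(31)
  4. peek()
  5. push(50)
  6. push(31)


push(43) -> [43]
pop()->43, []
push(31) -> [31]
peek()->31
push(50) -> [31, 50]
push(31) -> [31, 50, 31]

Final stack: [31, 50, 31]


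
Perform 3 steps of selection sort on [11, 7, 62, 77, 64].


Initial: [11, 7, 62, 77, 64]
Step 1: min=7 at 1
  Swap: [7, 11, 62, 77, 64]
Step 2: min=11 at 1
  Swap: [7, 11, 62, 77, 64]
Step 3: min=62 at 2
  Swap: [7, 11, 62, 77, 64]

After 3 steps: [7, 11, 62, 77, 64]


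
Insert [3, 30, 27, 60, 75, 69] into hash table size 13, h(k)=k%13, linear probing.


Insert 3: h=3 -> slot 3
Insert 30: h=4 -> slot 4
Insert 27: h=1 -> slot 1
Insert 60: h=8 -> slot 8
Insert 75: h=10 -> slot 10
Insert 69: h=4, 1 probes -> slot 5

Table: [None, 27, None, 3, 30, 69, None, None, 60, None, 75, None, None]


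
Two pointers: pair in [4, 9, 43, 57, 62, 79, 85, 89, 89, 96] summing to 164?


lo=0(4)+hi=9(96)=100
lo=1(9)+hi=9(96)=105
lo=2(43)+hi=9(96)=139
lo=3(57)+hi=9(96)=153
lo=4(62)+hi=9(96)=158
lo=5(79)+hi=9(96)=175
lo=5(79)+hi=8(89)=168
lo=5(79)+hi=7(89)=168
lo=5(79)+hi=6(85)=164

Yes: 79+85=164


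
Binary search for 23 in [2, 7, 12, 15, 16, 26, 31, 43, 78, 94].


Step 1: lo=0, hi=9, mid=4, val=16
Step 2: lo=5, hi=9, mid=7, val=43
Step 3: lo=5, hi=6, mid=5, val=26

Not found


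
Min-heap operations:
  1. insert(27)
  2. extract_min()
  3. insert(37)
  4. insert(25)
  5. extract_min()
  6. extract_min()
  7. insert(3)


insert(27) -> [27]
extract_min()->27, []
insert(37) -> [37]
insert(25) -> [25, 37]
extract_min()->25, [37]
extract_min()->37, []
insert(3) -> [3]

Final heap: [3]


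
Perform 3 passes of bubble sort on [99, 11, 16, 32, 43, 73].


Initial: [99, 11, 16, 32, 43, 73]
Pass 1: [11, 16, 32, 43, 73, 99] (5 swaps)
Pass 2: [11, 16, 32, 43, 73, 99] (0 swaps)
Pass 3: [11, 16, 32, 43, 73, 99] (0 swaps)

After 3 passes: [11, 16, 32, 43, 73, 99]


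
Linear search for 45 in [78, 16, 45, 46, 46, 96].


i=0: 78!=45
i=1: 16!=45
i=2: 45==45 found!

Found at 2, 3 comps


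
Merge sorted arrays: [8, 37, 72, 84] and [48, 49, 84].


Take 8 from A
Take 37 from A
Take 48 from B
Take 49 from B
Take 72 from A
Take 84 from A

Merged: [8, 37, 48, 49, 72, 84, 84]


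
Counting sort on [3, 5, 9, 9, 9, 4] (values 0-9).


Input: [3, 5, 9, 9, 9, 4]
Counts: [0, 0, 0, 1, 1, 1, 0, 0, 0, 3]

Sorted: [3, 4, 5, 9, 9, 9]


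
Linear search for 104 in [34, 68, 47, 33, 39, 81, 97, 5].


i=0: 34!=104
i=1: 68!=104
i=2: 47!=104
i=3: 33!=104
i=4: 39!=104
i=5: 81!=104
i=6: 97!=104
i=7: 5!=104

Not found, 8 comps


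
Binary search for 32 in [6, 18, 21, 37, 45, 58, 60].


Step 1: lo=0, hi=6, mid=3, val=37
Step 2: lo=0, hi=2, mid=1, val=18
Step 3: lo=2, hi=2, mid=2, val=21

Not found


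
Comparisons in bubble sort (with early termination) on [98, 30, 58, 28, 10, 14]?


Algorithm: bubble sort (with early termination)
Input: [98, 30, 58, 28, 10, 14]
Sorted: [10, 14, 28, 30, 58, 98]

15


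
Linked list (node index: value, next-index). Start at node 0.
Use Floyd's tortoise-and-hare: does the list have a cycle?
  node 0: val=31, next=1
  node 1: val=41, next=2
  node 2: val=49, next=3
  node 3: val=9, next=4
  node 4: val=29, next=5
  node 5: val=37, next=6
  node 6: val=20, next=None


Floyd's tortoise (slow, +1) and hare (fast, +2):
  init: slow=0, fast=0
  step 1: slow=1, fast=2
  step 2: slow=2, fast=4
  step 3: slow=3, fast=6
  step 4: fast -> None, no cycle

Cycle: no


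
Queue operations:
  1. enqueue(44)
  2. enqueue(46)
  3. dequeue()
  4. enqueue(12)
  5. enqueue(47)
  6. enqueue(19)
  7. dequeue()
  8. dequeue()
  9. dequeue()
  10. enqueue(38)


enqueue(44) -> [44]
enqueue(46) -> [44, 46]
dequeue()->44, [46]
enqueue(12) -> [46, 12]
enqueue(47) -> [46, 12, 47]
enqueue(19) -> [46, 12, 47, 19]
dequeue()->46, [12, 47, 19]
dequeue()->12, [47, 19]
dequeue()->47, [19]
enqueue(38) -> [19, 38]

Final queue: [19, 38]


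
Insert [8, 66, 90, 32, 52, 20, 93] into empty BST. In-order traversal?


Insert 8: root
Insert 66: R from 8
Insert 90: R from 8 -> R from 66
Insert 32: R from 8 -> L from 66
Insert 52: R from 8 -> L from 66 -> R from 32
Insert 20: R from 8 -> L from 66 -> L from 32
Insert 93: R from 8 -> R from 66 -> R from 90

In-order: [8, 20, 32, 52, 66, 90, 93]


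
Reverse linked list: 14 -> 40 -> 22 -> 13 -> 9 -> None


Step 1: curr=14, set curr.next=prev(None) | reversed so far: 14
Step 2: curr=40, set curr.next=prev(14) | reversed so far: 40 -> 14
Step 3: curr=22, set curr.next=prev(40) | reversed so far: 22 -> 40 -> 14
Step 4: curr=13, set curr.next=prev(22) | reversed so far: 13 -> 22 -> 40 -> 14
Step 5: curr=9, set curr.next=prev(13) | reversed so far: 9 -> 13 -> 22 -> 40 -> 14

9 -> 13 -> 22 -> 40 -> 14 -> None


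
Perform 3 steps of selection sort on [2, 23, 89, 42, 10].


Initial: [2, 23, 89, 42, 10]
Step 1: min=2 at 0
  Swap: [2, 23, 89, 42, 10]
Step 2: min=10 at 4
  Swap: [2, 10, 89, 42, 23]
Step 3: min=23 at 4
  Swap: [2, 10, 23, 42, 89]

After 3 steps: [2, 10, 23, 42, 89]


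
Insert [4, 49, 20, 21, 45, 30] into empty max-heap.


Insert 4: [4]
Insert 49: [49, 4]
Insert 20: [49, 4, 20]
Insert 21: [49, 21, 20, 4]
Insert 45: [49, 45, 20, 4, 21]
Insert 30: [49, 45, 30, 4, 21, 20]

Final heap: [49, 45, 30, 4, 21, 20]


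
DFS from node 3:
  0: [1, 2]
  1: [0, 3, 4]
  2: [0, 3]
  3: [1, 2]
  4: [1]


Visit 3, push [2, 1]
Visit 1, push [4, 0]
Visit 0, push [2]
Visit 2, push []
Visit 4, push []

DFS order: [3, 1, 0, 2, 4]


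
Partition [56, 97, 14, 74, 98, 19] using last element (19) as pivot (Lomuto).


Pivot: 19
  14 <= 19: swap -> [14, 97, 56, 74, 98, 19]
Place pivot at 1: [14, 19, 56, 74, 98, 97]

Partitioned: [14, 19, 56, 74, 98, 97]


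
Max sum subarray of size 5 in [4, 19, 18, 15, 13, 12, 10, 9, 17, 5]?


[0:5]: 69
[1:6]: 77
[2:7]: 68
[3:8]: 59
[4:9]: 61
[5:10]: 53

Max: 77 at [1:6]


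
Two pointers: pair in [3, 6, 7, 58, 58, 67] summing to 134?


lo=0(3)+hi=5(67)=70
lo=1(6)+hi=5(67)=73
lo=2(7)+hi=5(67)=74
lo=3(58)+hi=5(67)=125
lo=4(58)+hi=5(67)=125

No pair found


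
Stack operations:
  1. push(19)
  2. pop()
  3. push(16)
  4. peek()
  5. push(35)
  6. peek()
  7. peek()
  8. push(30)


push(19) -> [19]
pop()->19, []
push(16) -> [16]
peek()->16
push(35) -> [16, 35]
peek()->35
peek()->35
push(30) -> [16, 35, 30]

Final stack: [16, 35, 30]


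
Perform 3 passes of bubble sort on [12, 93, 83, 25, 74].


Initial: [12, 93, 83, 25, 74]
Pass 1: [12, 83, 25, 74, 93] (3 swaps)
Pass 2: [12, 25, 74, 83, 93] (2 swaps)
Pass 3: [12, 25, 74, 83, 93] (0 swaps)

After 3 passes: [12, 25, 74, 83, 93]


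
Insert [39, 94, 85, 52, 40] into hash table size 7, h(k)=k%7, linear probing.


Insert 39: h=4 -> slot 4
Insert 94: h=3 -> slot 3
Insert 85: h=1 -> slot 1
Insert 52: h=3, 2 probes -> slot 5
Insert 40: h=5, 1 probes -> slot 6

Table: [None, 85, None, 94, 39, 52, 40]


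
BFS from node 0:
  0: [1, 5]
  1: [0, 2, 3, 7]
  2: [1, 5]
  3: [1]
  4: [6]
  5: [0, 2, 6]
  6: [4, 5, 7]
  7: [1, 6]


Visit 0, enqueue [1, 5]
Visit 1, enqueue [2, 3, 7]
Visit 5, enqueue [6]
Visit 2, enqueue []
Visit 3, enqueue []
Visit 7, enqueue []
Visit 6, enqueue [4]
Visit 4, enqueue []

BFS order: [0, 1, 5, 2, 3, 7, 6, 4]


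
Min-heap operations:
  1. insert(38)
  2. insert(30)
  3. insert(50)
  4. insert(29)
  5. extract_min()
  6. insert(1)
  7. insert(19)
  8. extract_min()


insert(38) -> [38]
insert(30) -> [30, 38]
insert(50) -> [30, 38, 50]
insert(29) -> [29, 30, 50, 38]
extract_min()->29, [30, 38, 50]
insert(1) -> [1, 30, 50, 38]
insert(19) -> [1, 19, 50, 38, 30]
extract_min()->1, [19, 30, 50, 38]

Final heap: [19, 30, 50, 38]


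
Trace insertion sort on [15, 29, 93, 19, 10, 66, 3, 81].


Initial: [15, 29, 93, 19, 10, 66, 3, 81]
Insert 29: [15, 29, 93, 19, 10, 66, 3, 81]
Insert 93: [15, 29, 93, 19, 10, 66, 3, 81]
Insert 19: [15, 19, 29, 93, 10, 66, 3, 81]
Insert 10: [10, 15, 19, 29, 93, 66, 3, 81]
Insert 66: [10, 15, 19, 29, 66, 93, 3, 81]
Insert 3: [3, 10, 15, 19, 29, 66, 93, 81]
Insert 81: [3, 10, 15, 19, 29, 66, 81, 93]

Sorted: [3, 10, 15, 19, 29, 66, 81, 93]


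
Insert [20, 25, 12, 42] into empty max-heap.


Insert 20: [20]
Insert 25: [25, 20]
Insert 12: [25, 20, 12]
Insert 42: [42, 25, 12, 20]

Final heap: [42, 25, 12, 20]


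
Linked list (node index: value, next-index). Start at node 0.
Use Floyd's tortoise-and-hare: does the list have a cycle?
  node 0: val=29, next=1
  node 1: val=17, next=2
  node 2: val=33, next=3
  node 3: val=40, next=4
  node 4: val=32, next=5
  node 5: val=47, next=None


Floyd's tortoise (slow, +1) and hare (fast, +2):
  init: slow=0, fast=0
  step 1: slow=1, fast=2
  step 2: slow=2, fast=4
  step 3: fast 4->5->None, no cycle

Cycle: no


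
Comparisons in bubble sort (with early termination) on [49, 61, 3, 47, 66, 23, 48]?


Algorithm: bubble sort (with early termination)
Input: [49, 61, 3, 47, 66, 23, 48]
Sorted: [3, 23, 47, 48, 49, 61, 66]

20


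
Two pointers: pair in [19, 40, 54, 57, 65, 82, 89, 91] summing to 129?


lo=0(19)+hi=7(91)=110
lo=1(40)+hi=7(91)=131
lo=1(40)+hi=6(89)=129

Yes: 40+89=129


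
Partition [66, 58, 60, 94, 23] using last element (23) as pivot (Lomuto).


Pivot: 23
Place pivot at 0: [23, 58, 60, 94, 66]

Partitioned: [23, 58, 60, 94, 66]


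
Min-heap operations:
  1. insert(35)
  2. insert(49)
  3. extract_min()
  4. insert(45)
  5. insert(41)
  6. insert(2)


insert(35) -> [35]
insert(49) -> [35, 49]
extract_min()->35, [49]
insert(45) -> [45, 49]
insert(41) -> [41, 49, 45]
insert(2) -> [2, 41, 45, 49]

Final heap: [2, 41, 45, 49]


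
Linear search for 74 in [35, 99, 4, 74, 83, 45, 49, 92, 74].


i=0: 35!=74
i=1: 99!=74
i=2: 4!=74
i=3: 74==74 found!

Found at 3, 4 comps


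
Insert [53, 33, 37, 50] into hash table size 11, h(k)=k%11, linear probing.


Insert 53: h=9 -> slot 9
Insert 33: h=0 -> slot 0
Insert 37: h=4 -> slot 4
Insert 50: h=6 -> slot 6

Table: [33, None, None, None, 37, None, 50, None, None, 53, None]


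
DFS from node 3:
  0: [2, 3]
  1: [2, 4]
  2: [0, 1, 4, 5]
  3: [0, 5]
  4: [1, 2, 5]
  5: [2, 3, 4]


Visit 3, push [5, 0]
Visit 0, push [2]
Visit 2, push [5, 4, 1]
Visit 1, push [4]
Visit 4, push [5]
Visit 5, push []

DFS order: [3, 0, 2, 1, 4, 5]


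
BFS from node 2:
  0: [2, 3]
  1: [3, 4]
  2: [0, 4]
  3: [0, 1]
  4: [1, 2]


Visit 2, enqueue [0, 4]
Visit 0, enqueue [3]
Visit 4, enqueue [1]
Visit 3, enqueue []
Visit 1, enqueue []

BFS order: [2, 0, 4, 3, 1]


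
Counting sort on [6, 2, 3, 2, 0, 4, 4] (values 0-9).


Input: [6, 2, 3, 2, 0, 4, 4]
Counts: [1, 0, 2, 1, 2, 0, 1, 0, 0, 0]

Sorted: [0, 2, 2, 3, 4, 4, 6]


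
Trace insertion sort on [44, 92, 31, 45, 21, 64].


Initial: [44, 92, 31, 45, 21, 64]
Insert 92: [44, 92, 31, 45, 21, 64]
Insert 31: [31, 44, 92, 45, 21, 64]
Insert 45: [31, 44, 45, 92, 21, 64]
Insert 21: [21, 31, 44, 45, 92, 64]
Insert 64: [21, 31, 44, 45, 64, 92]

Sorted: [21, 31, 44, 45, 64, 92]


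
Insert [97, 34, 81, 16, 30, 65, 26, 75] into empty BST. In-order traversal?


Insert 97: root
Insert 34: L from 97
Insert 81: L from 97 -> R from 34
Insert 16: L from 97 -> L from 34
Insert 30: L from 97 -> L from 34 -> R from 16
Insert 65: L from 97 -> R from 34 -> L from 81
Insert 26: L from 97 -> L from 34 -> R from 16 -> L from 30
Insert 75: L from 97 -> R from 34 -> L from 81 -> R from 65

In-order: [16, 26, 30, 34, 65, 75, 81, 97]


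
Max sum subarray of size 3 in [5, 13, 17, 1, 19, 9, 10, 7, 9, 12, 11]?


[0:3]: 35
[1:4]: 31
[2:5]: 37
[3:6]: 29
[4:7]: 38
[5:8]: 26
[6:9]: 26
[7:10]: 28
[8:11]: 32

Max: 38 at [4:7]


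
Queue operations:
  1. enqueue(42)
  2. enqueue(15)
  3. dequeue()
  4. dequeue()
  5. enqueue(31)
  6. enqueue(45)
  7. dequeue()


enqueue(42) -> [42]
enqueue(15) -> [42, 15]
dequeue()->42, [15]
dequeue()->15, []
enqueue(31) -> [31]
enqueue(45) -> [31, 45]
dequeue()->31, [45]

Final queue: [45]


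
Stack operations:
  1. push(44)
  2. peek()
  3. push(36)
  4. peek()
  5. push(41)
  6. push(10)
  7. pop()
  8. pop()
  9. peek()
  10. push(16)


push(44) -> [44]
peek()->44
push(36) -> [44, 36]
peek()->36
push(41) -> [44, 36, 41]
push(10) -> [44, 36, 41, 10]
pop()->10, [44, 36, 41]
pop()->41, [44, 36]
peek()->36
push(16) -> [44, 36, 16]

Final stack: [44, 36, 16]


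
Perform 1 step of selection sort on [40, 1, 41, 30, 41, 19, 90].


Initial: [40, 1, 41, 30, 41, 19, 90]
Step 1: min=1 at 1
  Swap: [1, 40, 41, 30, 41, 19, 90]

After 1 step: [1, 40, 41, 30, 41, 19, 90]


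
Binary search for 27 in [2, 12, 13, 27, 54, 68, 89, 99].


Step 1: lo=0, hi=7, mid=3, val=27

Found at index 3


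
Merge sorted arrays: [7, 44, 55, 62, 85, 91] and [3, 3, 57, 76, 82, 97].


Take 3 from B
Take 3 from B
Take 7 from A
Take 44 from A
Take 55 from A
Take 57 from B
Take 62 from A
Take 76 from B
Take 82 from B
Take 85 from A
Take 91 from A

Merged: [3, 3, 7, 44, 55, 57, 62, 76, 82, 85, 91, 97]


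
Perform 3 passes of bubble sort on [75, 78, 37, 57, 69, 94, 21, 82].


Initial: [75, 78, 37, 57, 69, 94, 21, 82]
Pass 1: [75, 37, 57, 69, 78, 21, 82, 94] (5 swaps)
Pass 2: [37, 57, 69, 75, 21, 78, 82, 94] (4 swaps)
Pass 3: [37, 57, 69, 21, 75, 78, 82, 94] (1 swaps)

After 3 passes: [37, 57, 69, 21, 75, 78, 82, 94]


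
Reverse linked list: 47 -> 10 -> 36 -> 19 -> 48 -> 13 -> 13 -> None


Step 1: curr=47, set curr.next=prev(None) | reversed so far: 47
Step 2: curr=10, set curr.next=prev(47) | reversed so far: 10 -> 47
Step 3: curr=36, set curr.next=prev(10) | reversed so far: 36 -> 10 -> 47
Step 4: curr=19, set curr.next=prev(36) | reversed so far: 19 -> 36 -> 10 -> 47
Step 5: curr=48, set curr.next=prev(19) | reversed so far: 48 -> 19 -> 36 -> 10 -> 47
Step 6: curr=13, set curr.next=prev(48) | reversed so far: 13 -> 48 -> 19 -> 36 -> 10 -> 47
Step 7: curr=13, set curr.next=prev(13) | reversed so far: 13 -> 13 -> 48 -> 19 -> 36 -> 10 -> 47

13 -> 13 -> 48 -> 19 -> 36 -> 10 -> 47 -> None


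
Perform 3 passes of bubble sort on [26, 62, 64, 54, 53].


Initial: [26, 62, 64, 54, 53]
Pass 1: [26, 62, 54, 53, 64] (2 swaps)
Pass 2: [26, 54, 53, 62, 64] (2 swaps)
Pass 3: [26, 53, 54, 62, 64] (1 swaps)

After 3 passes: [26, 53, 54, 62, 64]


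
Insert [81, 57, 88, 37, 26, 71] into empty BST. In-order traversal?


Insert 81: root
Insert 57: L from 81
Insert 88: R from 81
Insert 37: L from 81 -> L from 57
Insert 26: L from 81 -> L from 57 -> L from 37
Insert 71: L from 81 -> R from 57

In-order: [26, 37, 57, 71, 81, 88]


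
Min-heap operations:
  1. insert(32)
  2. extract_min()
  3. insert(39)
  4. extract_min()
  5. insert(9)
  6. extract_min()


insert(32) -> [32]
extract_min()->32, []
insert(39) -> [39]
extract_min()->39, []
insert(9) -> [9]
extract_min()->9, []

Final heap: []


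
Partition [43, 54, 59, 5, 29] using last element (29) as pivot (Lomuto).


Pivot: 29
  5 <= 29: swap -> [5, 54, 59, 43, 29]
Place pivot at 1: [5, 29, 59, 43, 54]

Partitioned: [5, 29, 59, 43, 54]


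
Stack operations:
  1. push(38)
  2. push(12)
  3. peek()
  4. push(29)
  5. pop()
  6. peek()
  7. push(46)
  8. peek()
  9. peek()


push(38) -> [38]
push(12) -> [38, 12]
peek()->12
push(29) -> [38, 12, 29]
pop()->29, [38, 12]
peek()->12
push(46) -> [38, 12, 46]
peek()->46
peek()->46

Final stack: [38, 12, 46]


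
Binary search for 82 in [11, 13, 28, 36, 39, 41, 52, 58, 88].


Step 1: lo=0, hi=8, mid=4, val=39
Step 2: lo=5, hi=8, mid=6, val=52
Step 3: lo=7, hi=8, mid=7, val=58
Step 4: lo=8, hi=8, mid=8, val=88

Not found


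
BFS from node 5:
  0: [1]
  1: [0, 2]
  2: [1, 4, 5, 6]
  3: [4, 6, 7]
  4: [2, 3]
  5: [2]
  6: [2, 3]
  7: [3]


Visit 5, enqueue [2]
Visit 2, enqueue [1, 4, 6]
Visit 1, enqueue [0]
Visit 4, enqueue [3]
Visit 6, enqueue []
Visit 0, enqueue []
Visit 3, enqueue [7]
Visit 7, enqueue []

BFS order: [5, 2, 1, 4, 6, 0, 3, 7]


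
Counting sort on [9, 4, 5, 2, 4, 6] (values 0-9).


Input: [9, 4, 5, 2, 4, 6]
Counts: [0, 0, 1, 0, 2, 1, 1, 0, 0, 1]

Sorted: [2, 4, 4, 5, 6, 9]


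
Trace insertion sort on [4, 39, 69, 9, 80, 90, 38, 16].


Initial: [4, 39, 69, 9, 80, 90, 38, 16]
Insert 39: [4, 39, 69, 9, 80, 90, 38, 16]
Insert 69: [4, 39, 69, 9, 80, 90, 38, 16]
Insert 9: [4, 9, 39, 69, 80, 90, 38, 16]
Insert 80: [4, 9, 39, 69, 80, 90, 38, 16]
Insert 90: [4, 9, 39, 69, 80, 90, 38, 16]
Insert 38: [4, 9, 38, 39, 69, 80, 90, 16]
Insert 16: [4, 9, 16, 38, 39, 69, 80, 90]

Sorted: [4, 9, 16, 38, 39, 69, 80, 90]


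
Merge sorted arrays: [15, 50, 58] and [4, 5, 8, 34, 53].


Take 4 from B
Take 5 from B
Take 8 from B
Take 15 from A
Take 34 from B
Take 50 from A
Take 53 from B

Merged: [4, 5, 8, 15, 34, 50, 53, 58]


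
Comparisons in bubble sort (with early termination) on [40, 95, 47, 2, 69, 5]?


Algorithm: bubble sort (with early termination)
Input: [40, 95, 47, 2, 69, 5]
Sorted: [2, 5, 40, 47, 69, 95]

15


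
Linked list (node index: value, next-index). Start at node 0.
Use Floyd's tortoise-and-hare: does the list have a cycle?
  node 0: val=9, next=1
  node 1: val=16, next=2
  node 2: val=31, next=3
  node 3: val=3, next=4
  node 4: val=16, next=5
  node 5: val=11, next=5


Floyd's tortoise (slow, +1) and hare (fast, +2):
  init: slow=0, fast=0
  step 1: slow=1, fast=2
  step 2: slow=2, fast=4
  step 3: slow=3, fast=5
  step 4: slow=4, fast=5
  step 5: slow=5, fast=5
  slow == fast at node 5: cycle detected

Cycle: yes


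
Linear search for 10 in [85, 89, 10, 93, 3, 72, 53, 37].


i=0: 85!=10
i=1: 89!=10
i=2: 10==10 found!

Found at 2, 3 comps


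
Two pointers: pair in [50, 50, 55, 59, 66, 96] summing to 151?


lo=0(50)+hi=5(96)=146
lo=1(50)+hi=5(96)=146
lo=2(55)+hi=5(96)=151

Yes: 55+96=151


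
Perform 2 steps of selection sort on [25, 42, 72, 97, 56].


Initial: [25, 42, 72, 97, 56]
Step 1: min=25 at 0
  Swap: [25, 42, 72, 97, 56]
Step 2: min=42 at 1
  Swap: [25, 42, 72, 97, 56]

After 2 steps: [25, 42, 72, 97, 56]


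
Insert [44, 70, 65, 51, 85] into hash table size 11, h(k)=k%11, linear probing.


Insert 44: h=0 -> slot 0
Insert 70: h=4 -> slot 4
Insert 65: h=10 -> slot 10
Insert 51: h=7 -> slot 7
Insert 85: h=8 -> slot 8

Table: [44, None, None, None, 70, None, None, 51, 85, None, 65]


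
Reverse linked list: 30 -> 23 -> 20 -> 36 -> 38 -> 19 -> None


Step 1: curr=30, set curr.next=prev(None) | reversed so far: 30
Step 2: curr=23, set curr.next=prev(30) | reversed so far: 23 -> 30
Step 3: curr=20, set curr.next=prev(23) | reversed so far: 20 -> 23 -> 30
Step 4: curr=36, set curr.next=prev(20) | reversed so far: 36 -> 20 -> 23 -> 30
Step 5: curr=38, set curr.next=prev(36) | reversed so far: 38 -> 36 -> 20 -> 23 -> 30
Step 6: curr=19, set curr.next=prev(38) | reversed so far: 19 -> 38 -> 36 -> 20 -> 23 -> 30

19 -> 38 -> 36 -> 20 -> 23 -> 30 -> None


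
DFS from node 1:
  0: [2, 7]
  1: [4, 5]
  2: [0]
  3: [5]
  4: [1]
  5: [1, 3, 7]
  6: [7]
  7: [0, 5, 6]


Visit 1, push [5, 4]
Visit 4, push []
Visit 5, push [7, 3]
Visit 3, push []
Visit 7, push [6, 0]
Visit 0, push [2]
Visit 2, push []
Visit 6, push []

DFS order: [1, 4, 5, 3, 7, 0, 2, 6]


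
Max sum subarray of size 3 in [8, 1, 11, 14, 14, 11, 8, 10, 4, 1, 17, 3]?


[0:3]: 20
[1:4]: 26
[2:5]: 39
[3:6]: 39
[4:7]: 33
[5:8]: 29
[6:9]: 22
[7:10]: 15
[8:11]: 22
[9:12]: 21

Max: 39 at [2:5]


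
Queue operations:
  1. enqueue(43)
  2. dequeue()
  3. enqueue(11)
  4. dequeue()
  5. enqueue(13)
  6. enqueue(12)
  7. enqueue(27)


enqueue(43) -> [43]
dequeue()->43, []
enqueue(11) -> [11]
dequeue()->11, []
enqueue(13) -> [13]
enqueue(12) -> [13, 12]
enqueue(27) -> [13, 12, 27]

Final queue: [13, 12, 27]


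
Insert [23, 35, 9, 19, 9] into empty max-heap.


Insert 23: [23]
Insert 35: [35, 23]
Insert 9: [35, 23, 9]
Insert 19: [35, 23, 9, 19]
Insert 9: [35, 23, 9, 19, 9]

Final heap: [35, 23, 9, 19, 9]


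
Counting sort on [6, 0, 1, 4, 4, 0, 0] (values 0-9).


Input: [6, 0, 1, 4, 4, 0, 0]
Counts: [3, 1, 0, 0, 2, 0, 1, 0, 0, 0]

Sorted: [0, 0, 0, 1, 4, 4, 6]


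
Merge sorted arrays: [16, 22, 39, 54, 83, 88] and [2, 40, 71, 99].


Take 2 from B
Take 16 from A
Take 22 from A
Take 39 from A
Take 40 from B
Take 54 from A
Take 71 from B
Take 83 from A
Take 88 from A

Merged: [2, 16, 22, 39, 40, 54, 71, 83, 88, 99]


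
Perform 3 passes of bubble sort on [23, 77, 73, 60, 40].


Initial: [23, 77, 73, 60, 40]
Pass 1: [23, 73, 60, 40, 77] (3 swaps)
Pass 2: [23, 60, 40, 73, 77] (2 swaps)
Pass 3: [23, 40, 60, 73, 77] (1 swaps)

After 3 passes: [23, 40, 60, 73, 77]


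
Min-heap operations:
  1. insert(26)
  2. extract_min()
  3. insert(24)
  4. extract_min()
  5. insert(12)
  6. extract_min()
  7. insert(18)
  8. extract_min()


insert(26) -> [26]
extract_min()->26, []
insert(24) -> [24]
extract_min()->24, []
insert(12) -> [12]
extract_min()->12, []
insert(18) -> [18]
extract_min()->18, []

Final heap: []


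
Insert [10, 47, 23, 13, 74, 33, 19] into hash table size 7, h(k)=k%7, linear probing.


Insert 10: h=3 -> slot 3
Insert 47: h=5 -> slot 5
Insert 23: h=2 -> slot 2
Insert 13: h=6 -> slot 6
Insert 74: h=4 -> slot 4
Insert 33: h=5, 2 probes -> slot 0
Insert 19: h=5, 3 probes -> slot 1

Table: [33, 19, 23, 10, 74, 47, 13]


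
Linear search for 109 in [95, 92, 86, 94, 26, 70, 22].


i=0: 95!=109
i=1: 92!=109
i=2: 86!=109
i=3: 94!=109
i=4: 26!=109
i=5: 70!=109
i=6: 22!=109

Not found, 7 comps


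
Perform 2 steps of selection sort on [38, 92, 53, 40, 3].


Initial: [38, 92, 53, 40, 3]
Step 1: min=3 at 4
  Swap: [3, 92, 53, 40, 38]
Step 2: min=38 at 4
  Swap: [3, 38, 53, 40, 92]

After 2 steps: [3, 38, 53, 40, 92]


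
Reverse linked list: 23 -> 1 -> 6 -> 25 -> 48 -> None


Step 1: curr=23, set curr.next=prev(None) | reversed so far: 23
Step 2: curr=1, set curr.next=prev(23) | reversed so far: 1 -> 23
Step 3: curr=6, set curr.next=prev(1) | reversed so far: 6 -> 1 -> 23
Step 4: curr=25, set curr.next=prev(6) | reversed so far: 25 -> 6 -> 1 -> 23
Step 5: curr=48, set curr.next=prev(25) | reversed so far: 48 -> 25 -> 6 -> 1 -> 23

48 -> 25 -> 6 -> 1 -> 23 -> None


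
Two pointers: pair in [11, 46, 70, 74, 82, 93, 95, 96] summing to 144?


lo=0(11)+hi=7(96)=107
lo=1(46)+hi=7(96)=142
lo=2(70)+hi=7(96)=166
lo=2(70)+hi=6(95)=165
lo=2(70)+hi=5(93)=163
lo=2(70)+hi=4(82)=152
lo=2(70)+hi=3(74)=144

Yes: 70+74=144


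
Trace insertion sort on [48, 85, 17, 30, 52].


Initial: [48, 85, 17, 30, 52]
Insert 85: [48, 85, 17, 30, 52]
Insert 17: [17, 48, 85, 30, 52]
Insert 30: [17, 30, 48, 85, 52]
Insert 52: [17, 30, 48, 52, 85]

Sorted: [17, 30, 48, 52, 85]


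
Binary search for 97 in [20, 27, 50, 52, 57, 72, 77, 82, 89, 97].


Step 1: lo=0, hi=9, mid=4, val=57
Step 2: lo=5, hi=9, mid=7, val=82
Step 3: lo=8, hi=9, mid=8, val=89
Step 4: lo=9, hi=9, mid=9, val=97

Found at index 9


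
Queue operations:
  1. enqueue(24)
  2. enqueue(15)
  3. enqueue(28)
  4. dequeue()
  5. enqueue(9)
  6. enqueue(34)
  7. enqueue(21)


enqueue(24) -> [24]
enqueue(15) -> [24, 15]
enqueue(28) -> [24, 15, 28]
dequeue()->24, [15, 28]
enqueue(9) -> [15, 28, 9]
enqueue(34) -> [15, 28, 9, 34]
enqueue(21) -> [15, 28, 9, 34, 21]

Final queue: [15, 28, 9, 34, 21]


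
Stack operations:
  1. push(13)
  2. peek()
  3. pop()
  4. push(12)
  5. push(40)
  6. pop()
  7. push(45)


push(13) -> [13]
peek()->13
pop()->13, []
push(12) -> [12]
push(40) -> [12, 40]
pop()->40, [12]
push(45) -> [12, 45]

Final stack: [12, 45]


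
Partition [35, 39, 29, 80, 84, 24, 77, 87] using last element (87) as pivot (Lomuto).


Pivot: 87
  35 <= 87: advance i (no swap)
  39 <= 87: advance i (no swap)
  29 <= 87: advance i (no swap)
  80 <= 87: advance i (no swap)
  84 <= 87: advance i (no swap)
  24 <= 87: advance i (no swap)
  77 <= 87: advance i (no swap)
Place pivot at 7: [35, 39, 29, 80, 84, 24, 77, 87]

Partitioned: [35, 39, 29, 80, 84, 24, 77, 87]


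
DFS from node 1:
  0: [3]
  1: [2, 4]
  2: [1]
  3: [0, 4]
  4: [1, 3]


Visit 1, push [4, 2]
Visit 2, push []
Visit 4, push [3]
Visit 3, push [0]
Visit 0, push []

DFS order: [1, 2, 4, 3, 0]


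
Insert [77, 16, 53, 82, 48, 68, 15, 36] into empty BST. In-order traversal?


Insert 77: root
Insert 16: L from 77
Insert 53: L from 77 -> R from 16
Insert 82: R from 77
Insert 48: L from 77 -> R from 16 -> L from 53
Insert 68: L from 77 -> R from 16 -> R from 53
Insert 15: L from 77 -> L from 16
Insert 36: L from 77 -> R from 16 -> L from 53 -> L from 48

In-order: [15, 16, 36, 48, 53, 68, 77, 82]


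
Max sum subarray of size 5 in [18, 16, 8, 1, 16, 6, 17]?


[0:5]: 59
[1:6]: 47
[2:7]: 48

Max: 59 at [0:5]


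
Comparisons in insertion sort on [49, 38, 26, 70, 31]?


Algorithm: insertion sort
Input: [49, 38, 26, 70, 31]
Sorted: [26, 31, 38, 49, 70]

8


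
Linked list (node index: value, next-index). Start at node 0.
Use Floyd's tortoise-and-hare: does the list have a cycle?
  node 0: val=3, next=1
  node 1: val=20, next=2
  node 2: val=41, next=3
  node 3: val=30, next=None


Floyd's tortoise (slow, +1) and hare (fast, +2):
  init: slow=0, fast=0
  step 1: slow=1, fast=2
  step 2: fast 2->3->None, no cycle

Cycle: no


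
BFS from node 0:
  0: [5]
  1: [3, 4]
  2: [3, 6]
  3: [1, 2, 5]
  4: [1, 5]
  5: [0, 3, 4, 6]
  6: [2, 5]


Visit 0, enqueue [5]
Visit 5, enqueue [3, 4, 6]
Visit 3, enqueue [1, 2]
Visit 4, enqueue []
Visit 6, enqueue []
Visit 1, enqueue []
Visit 2, enqueue []

BFS order: [0, 5, 3, 4, 6, 1, 2]


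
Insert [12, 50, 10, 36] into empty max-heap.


Insert 12: [12]
Insert 50: [50, 12]
Insert 10: [50, 12, 10]
Insert 36: [50, 36, 10, 12]

Final heap: [50, 36, 10, 12]


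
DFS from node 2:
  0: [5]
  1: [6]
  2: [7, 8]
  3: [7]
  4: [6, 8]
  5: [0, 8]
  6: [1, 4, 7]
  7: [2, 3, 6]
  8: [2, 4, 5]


Visit 2, push [8, 7]
Visit 7, push [6, 3]
Visit 3, push []
Visit 6, push [4, 1]
Visit 1, push []
Visit 4, push [8]
Visit 8, push [5]
Visit 5, push [0]
Visit 0, push []

DFS order: [2, 7, 3, 6, 1, 4, 8, 5, 0]


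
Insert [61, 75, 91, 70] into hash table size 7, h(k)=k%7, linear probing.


Insert 61: h=5 -> slot 5
Insert 75: h=5, 1 probes -> slot 6
Insert 91: h=0 -> slot 0
Insert 70: h=0, 1 probes -> slot 1

Table: [91, 70, None, None, None, 61, 75]


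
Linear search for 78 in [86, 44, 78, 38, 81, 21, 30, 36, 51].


i=0: 86!=78
i=1: 44!=78
i=2: 78==78 found!

Found at 2, 3 comps


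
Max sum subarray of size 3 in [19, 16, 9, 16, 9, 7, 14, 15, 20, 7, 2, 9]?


[0:3]: 44
[1:4]: 41
[2:5]: 34
[3:6]: 32
[4:7]: 30
[5:8]: 36
[6:9]: 49
[7:10]: 42
[8:11]: 29
[9:12]: 18

Max: 49 at [6:9]


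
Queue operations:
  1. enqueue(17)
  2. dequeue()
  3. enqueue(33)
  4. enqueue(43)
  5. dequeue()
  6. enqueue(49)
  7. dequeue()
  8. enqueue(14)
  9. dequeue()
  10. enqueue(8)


enqueue(17) -> [17]
dequeue()->17, []
enqueue(33) -> [33]
enqueue(43) -> [33, 43]
dequeue()->33, [43]
enqueue(49) -> [43, 49]
dequeue()->43, [49]
enqueue(14) -> [49, 14]
dequeue()->49, [14]
enqueue(8) -> [14, 8]

Final queue: [14, 8]


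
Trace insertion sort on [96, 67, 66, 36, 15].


Initial: [96, 67, 66, 36, 15]
Insert 67: [67, 96, 66, 36, 15]
Insert 66: [66, 67, 96, 36, 15]
Insert 36: [36, 66, 67, 96, 15]
Insert 15: [15, 36, 66, 67, 96]

Sorted: [15, 36, 66, 67, 96]


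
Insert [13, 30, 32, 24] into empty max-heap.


Insert 13: [13]
Insert 30: [30, 13]
Insert 32: [32, 13, 30]
Insert 24: [32, 24, 30, 13]

Final heap: [32, 24, 30, 13]


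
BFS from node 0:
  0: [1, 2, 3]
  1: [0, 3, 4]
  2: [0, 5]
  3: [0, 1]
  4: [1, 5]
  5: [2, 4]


Visit 0, enqueue [1, 2, 3]
Visit 1, enqueue [4]
Visit 2, enqueue [5]
Visit 3, enqueue []
Visit 4, enqueue []
Visit 5, enqueue []

BFS order: [0, 1, 2, 3, 4, 5]


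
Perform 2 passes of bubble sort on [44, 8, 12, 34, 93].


Initial: [44, 8, 12, 34, 93]
Pass 1: [8, 12, 34, 44, 93] (3 swaps)
Pass 2: [8, 12, 34, 44, 93] (0 swaps)

After 2 passes: [8, 12, 34, 44, 93]


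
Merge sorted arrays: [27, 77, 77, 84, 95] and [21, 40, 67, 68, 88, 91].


Take 21 from B
Take 27 from A
Take 40 from B
Take 67 from B
Take 68 from B
Take 77 from A
Take 77 from A
Take 84 from A
Take 88 from B
Take 91 from B

Merged: [21, 27, 40, 67, 68, 77, 77, 84, 88, 91, 95]


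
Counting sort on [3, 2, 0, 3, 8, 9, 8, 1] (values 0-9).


Input: [3, 2, 0, 3, 8, 9, 8, 1]
Counts: [1, 1, 1, 2, 0, 0, 0, 0, 2, 1]

Sorted: [0, 1, 2, 3, 3, 8, 8, 9]


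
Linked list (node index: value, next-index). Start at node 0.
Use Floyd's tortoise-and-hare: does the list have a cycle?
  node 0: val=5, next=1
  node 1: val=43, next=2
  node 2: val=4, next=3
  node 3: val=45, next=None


Floyd's tortoise (slow, +1) and hare (fast, +2):
  init: slow=0, fast=0
  step 1: slow=1, fast=2
  step 2: fast 2->3->None, no cycle

Cycle: no


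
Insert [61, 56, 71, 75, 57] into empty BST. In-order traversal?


Insert 61: root
Insert 56: L from 61
Insert 71: R from 61
Insert 75: R from 61 -> R from 71
Insert 57: L from 61 -> R from 56

In-order: [56, 57, 61, 71, 75]


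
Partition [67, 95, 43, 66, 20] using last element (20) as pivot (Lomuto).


Pivot: 20
Place pivot at 0: [20, 95, 43, 66, 67]

Partitioned: [20, 95, 43, 66, 67]


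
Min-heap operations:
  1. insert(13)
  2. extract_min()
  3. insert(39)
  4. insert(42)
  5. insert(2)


insert(13) -> [13]
extract_min()->13, []
insert(39) -> [39]
insert(42) -> [39, 42]
insert(2) -> [2, 42, 39]

Final heap: [2, 42, 39]


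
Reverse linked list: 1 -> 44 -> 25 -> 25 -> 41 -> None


Step 1: curr=1, set curr.next=prev(None) | reversed so far: 1
Step 2: curr=44, set curr.next=prev(1) | reversed so far: 44 -> 1
Step 3: curr=25, set curr.next=prev(44) | reversed so far: 25 -> 44 -> 1
Step 4: curr=25, set curr.next=prev(25) | reversed so far: 25 -> 25 -> 44 -> 1
Step 5: curr=41, set curr.next=prev(25) | reversed so far: 41 -> 25 -> 25 -> 44 -> 1

41 -> 25 -> 25 -> 44 -> 1 -> None


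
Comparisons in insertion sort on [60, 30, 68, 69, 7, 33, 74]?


Algorithm: insertion sort
Input: [60, 30, 68, 69, 7, 33, 74]
Sorted: [7, 30, 33, 60, 68, 69, 74]

12


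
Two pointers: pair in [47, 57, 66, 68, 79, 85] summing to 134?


lo=0(47)+hi=5(85)=132
lo=1(57)+hi=5(85)=142
lo=1(57)+hi=4(79)=136
lo=1(57)+hi=3(68)=125
lo=2(66)+hi=3(68)=134

Yes: 66+68=134


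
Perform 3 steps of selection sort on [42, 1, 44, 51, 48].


Initial: [42, 1, 44, 51, 48]
Step 1: min=1 at 1
  Swap: [1, 42, 44, 51, 48]
Step 2: min=42 at 1
  Swap: [1, 42, 44, 51, 48]
Step 3: min=44 at 2
  Swap: [1, 42, 44, 51, 48]

After 3 steps: [1, 42, 44, 51, 48]


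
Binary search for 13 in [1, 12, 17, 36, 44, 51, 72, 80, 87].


Step 1: lo=0, hi=8, mid=4, val=44
Step 2: lo=0, hi=3, mid=1, val=12
Step 3: lo=2, hi=3, mid=2, val=17

Not found


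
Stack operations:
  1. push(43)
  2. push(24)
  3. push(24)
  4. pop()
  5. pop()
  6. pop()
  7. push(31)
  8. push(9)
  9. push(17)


push(43) -> [43]
push(24) -> [43, 24]
push(24) -> [43, 24, 24]
pop()->24, [43, 24]
pop()->24, [43]
pop()->43, []
push(31) -> [31]
push(9) -> [31, 9]
push(17) -> [31, 9, 17]

Final stack: [31, 9, 17]


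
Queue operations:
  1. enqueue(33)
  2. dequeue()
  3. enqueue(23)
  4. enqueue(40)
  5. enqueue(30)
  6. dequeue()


enqueue(33) -> [33]
dequeue()->33, []
enqueue(23) -> [23]
enqueue(40) -> [23, 40]
enqueue(30) -> [23, 40, 30]
dequeue()->23, [40, 30]

Final queue: [40, 30]


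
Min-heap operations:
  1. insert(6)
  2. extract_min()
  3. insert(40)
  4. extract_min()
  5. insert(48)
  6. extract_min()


insert(6) -> [6]
extract_min()->6, []
insert(40) -> [40]
extract_min()->40, []
insert(48) -> [48]
extract_min()->48, []

Final heap: []


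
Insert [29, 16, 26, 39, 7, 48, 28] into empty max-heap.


Insert 29: [29]
Insert 16: [29, 16]
Insert 26: [29, 16, 26]
Insert 39: [39, 29, 26, 16]
Insert 7: [39, 29, 26, 16, 7]
Insert 48: [48, 29, 39, 16, 7, 26]
Insert 28: [48, 29, 39, 16, 7, 26, 28]

Final heap: [48, 29, 39, 16, 7, 26, 28]


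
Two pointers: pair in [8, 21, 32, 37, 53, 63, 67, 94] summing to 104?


lo=0(8)+hi=7(94)=102
lo=1(21)+hi=7(94)=115
lo=1(21)+hi=6(67)=88
lo=2(32)+hi=6(67)=99
lo=3(37)+hi=6(67)=104

Yes: 37+67=104


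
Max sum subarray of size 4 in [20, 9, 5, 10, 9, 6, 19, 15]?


[0:4]: 44
[1:5]: 33
[2:6]: 30
[3:7]: 44
[4:8]: 49

Max: 49 at [4:8]


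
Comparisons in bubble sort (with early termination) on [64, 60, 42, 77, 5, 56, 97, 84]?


Algorithm: bubble sort (with early termination)
Input: [64, 60, 42, 77, 5, 56, 97, 84]
Sorted: [5, 42, 56, 60, 64, 77, 84, 97]

25


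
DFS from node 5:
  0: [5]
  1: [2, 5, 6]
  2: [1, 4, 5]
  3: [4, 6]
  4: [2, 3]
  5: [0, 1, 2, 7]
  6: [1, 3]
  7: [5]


Visit 5, push [7, 2, 1, 0]
Visit 0, push []
Visit 1, push [6, 2]
Visit 2, push [4]
Visit 4, push [3]
Visit 3, push [6]
Visit 6, push []
Visit 7, push []

DFS order: [5, 0, 1, 2, 4, 3, 6, 7]


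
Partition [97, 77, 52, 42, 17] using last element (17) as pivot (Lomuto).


Pivot: 17
Place pivot at 0: [17, 77, 52, 42, 97]

Partitioned: [17, 77, 52, 42, 97]


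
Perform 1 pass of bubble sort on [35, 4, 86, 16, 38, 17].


Initial: [35, 4, 86, 16, 38, 17]
Pass 1: [4, 35, 16, 38, 17, 86] (4 swaps)

After 1 pass: [4, 35, 16, 38, 17, 86]


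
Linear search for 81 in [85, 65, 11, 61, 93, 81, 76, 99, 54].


i=0: 85!=81
i=1: 65!=81
i=2: 11!=81
i=3: 61!=81
i=4: 93!=81
i=5: 81==81 found!

Found at 5, 6 comps


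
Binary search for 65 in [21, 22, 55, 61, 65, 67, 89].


Step 1: lo=0, hi=6, mid=3, val=61
Step 2: lo=4, hi=6, mid=5, val=67
Step 3: lo=4, hi=4, mid=4, val=65

Found at index 4


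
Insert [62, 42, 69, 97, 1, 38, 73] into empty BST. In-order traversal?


Insert 62: root
Insert 42: L from 62
Insert 69: R from 62
Insert 97: R from 62 -> R from 69
Insert 1: L from 62 -> L from 42
Insert 38: L from 62 -> L from 42 -> R from 1
Insert 73: R from 62 -> R from 69 -> L from 97

In-order: [1, 38, 42, 62, 69, 73, 97]


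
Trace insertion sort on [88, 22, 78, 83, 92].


Initial: [88, 22, 78, 83, 92]
Insert 22: [22, 88, 78, 83, 92]
Insert 78: [22, 78, 88, 83, 92]
Insert 83: [22, 78, 83, 88, 92]
Insert 92: [22, 78, 83, 88, 92]

Sorted: [22, 78, 83, 88, 92]


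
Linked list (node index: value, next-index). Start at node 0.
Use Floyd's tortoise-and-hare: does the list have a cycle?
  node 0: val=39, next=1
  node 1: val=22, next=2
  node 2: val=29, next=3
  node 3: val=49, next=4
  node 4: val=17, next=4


Floyd's tortoise (slow, +1) and hare (fast, +2):
  init: slow=0, fast=0
  step 1: slow=1, fast=2
  step 2: slow=2, fast=4
  step 3: slow=3, fast=4
  step 4: slow=4, fast=4
  slow == fast at node 4: cycle detected

Cycle: yes


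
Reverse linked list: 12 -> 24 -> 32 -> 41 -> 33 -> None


Step 1: curr=12, set curr.next=prev(None) | reversed so far: 12
Step 2: curr=24, set curr.next=prev(12) | reversed so far: 24 -> 12
Step 3: curr=32, set curr.next=prev(24) | reversed so far: 32 -> 24 -> 12
Step 4: curr=41, set curr.next=prev(32) | reversed so far: 41 -> 32 -> 24 -> 12
Step 5: curr=33, set curr.next=prev(41) | reversed so far: 33 -> 41 -> 32 -> 24 -> 12

33 -> 41 -> 32 -> 24 -> 12 -> None


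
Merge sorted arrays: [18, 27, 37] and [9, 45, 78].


Take 9 from B
Take 18 from A
Take 27 from A
Take 37 from A

Merged: [9, 18, 27, 37, 45, 78]


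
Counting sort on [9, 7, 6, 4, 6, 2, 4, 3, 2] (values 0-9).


Input: [9, 7, 6, 4, 6, 2, 4, 3, 2]
Counts: [0, 0, 2, 1, 2, 0, 2, 1, 0, 1]

Sorted: [2, 2, 3, 4, 4, 6, 6, 7, 9]


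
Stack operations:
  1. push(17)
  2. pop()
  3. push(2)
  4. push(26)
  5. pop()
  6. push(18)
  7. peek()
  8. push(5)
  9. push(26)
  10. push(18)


push(17) -> [17]
pop()->17, []
push(2) -> [2]
push(26) -> [2, 26]
pop()->26, [2]
push(18) -> [2, 18]
peek()->18
push(5) -> [2, 18, 5]
push(26) -> [2, 18, 5, 26]
push(18) -> [2, 18, 5, 26, 18]

Final stack: [2, 18, 5, 26, 18]
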